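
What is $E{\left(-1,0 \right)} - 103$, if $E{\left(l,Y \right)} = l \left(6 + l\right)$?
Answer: $-108$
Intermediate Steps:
$E{\left(-1,0 \right)} - 103 = - (6 - 1) - 103 = \left(-1\right) 5 - 103 = -5 - 103 = -108$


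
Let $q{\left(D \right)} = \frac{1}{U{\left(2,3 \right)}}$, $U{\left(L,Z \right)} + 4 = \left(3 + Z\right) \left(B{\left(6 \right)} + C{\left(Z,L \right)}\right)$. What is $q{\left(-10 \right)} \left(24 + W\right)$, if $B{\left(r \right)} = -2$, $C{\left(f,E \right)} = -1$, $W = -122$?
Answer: $\frac{49}{11} \approx 4.4545$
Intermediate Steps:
$U{\left(L,Z \right)} = -13 - 3 Z$ ($U{\left(L,Z \right)} = -4 + \left(3 + Z\right) \left(-2 - 1\right) = -4 + \left(3 + Z\right) \left(-3\right) = -4 - \left(9 + 3 Z\right) = -13 - 3 Z$)
$q{\left(D \right)} = - \frac{1}{22}$ ($q{\left(D \right)} = \frac{1}{-13 - 9} = \frac{1}{-22} = - \frac{1}{22}$)
$q{\left(-10 \right)} \left(24 + W\right) = - \frac{24 - 122}{22} = \left(- \frac{1}{22}\right) \left(-98\right) = \frac{49}{11}$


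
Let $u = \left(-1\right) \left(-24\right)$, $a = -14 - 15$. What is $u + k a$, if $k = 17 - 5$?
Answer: $-324$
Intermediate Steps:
$k = 12$
$a = -29$ ($a = -14 - 15 = -29$)
$u = 24$
$u + k a = 24 + 12 \left(-29\right) = 24 - 348 = -324$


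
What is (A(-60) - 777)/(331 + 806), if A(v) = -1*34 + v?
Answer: -871/1137 ≈ -0.76605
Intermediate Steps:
A(v) = -34 + v
(A(-60) - 777)/(331 + 806) = ((-34 - 60) - 777)/(331 + 806) = (-94 - 777)/1137 = -871*1/1137 = -871/1137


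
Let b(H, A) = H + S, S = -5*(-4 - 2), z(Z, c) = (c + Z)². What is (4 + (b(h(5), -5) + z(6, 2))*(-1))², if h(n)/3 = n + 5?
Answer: 14400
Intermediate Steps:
h(n) = 15 + 3*n (h(n) = 3*(n + 5) = 3*(5 + n) = 15 + 3*n)
z(Z, c) = (Z + c)²
S = 30 (S = -5*(-6) = 30)
b(H, A) = 30 + H (b(H, A) = H + 30 = 30 + H)
(4 + (b(h(5), -5) + z(6, 2))*(-1))² = (4 + ((30 + (15 + 3*5)) + (6 + 2)²)*(-1))² = (4 + ((30 + (15 + 15)) + 8²)*(-1))² = (4 + ((30 + 30) + 64)*(-1))² = (4 + (60 + 64)*(-1))² = (4 + 124*(-1))² = (4 - 124)² = (-120)² = 14400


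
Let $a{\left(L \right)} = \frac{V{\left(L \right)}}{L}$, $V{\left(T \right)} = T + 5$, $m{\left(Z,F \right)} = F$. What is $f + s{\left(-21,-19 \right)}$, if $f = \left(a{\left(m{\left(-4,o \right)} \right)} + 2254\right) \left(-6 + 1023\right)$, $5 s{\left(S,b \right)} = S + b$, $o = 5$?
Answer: $2294344$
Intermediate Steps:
$V{\left(T \right)} = 5 + T$
$s{\left(S,b \right)} = \frac{S}{5} + \frac{b}{5}$ ($s{\left(S,b \right)} = \frac{S + b}{5} = \frac{S}{5} + \frac{b}{5}$)
$a{\left(L \right)} = \frac{5 + L}{L}$
$f = 2294352$ ($f = \left(\frac{5 + 5}{5} + 2254\right) \left(-6 + 1023\right) = \left(\frac{1}{5} \cdot 10 + 2254\right) 1017 = \left(2 + 2254\right) 1017 = 2256 \cdot 1017 = 2294352$)
$f + s{\left(-21,-19 \right)} = 2294352 + \left(\frac{1}{5} \left(-21\right) + \frac{1}{5} \left(-19\right)\right) = 2294352 - 8 = 2294344$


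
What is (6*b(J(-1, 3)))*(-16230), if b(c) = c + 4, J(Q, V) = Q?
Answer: -292140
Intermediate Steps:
b(c) = 4 + c
(6*b(J(-1, 3)))*(-16230) = (6*(4 - 1))*(-16230) = (6*3)*(-16230) = 18*(-16230) = -292140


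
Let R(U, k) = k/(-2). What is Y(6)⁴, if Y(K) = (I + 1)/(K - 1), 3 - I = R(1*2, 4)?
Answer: 1296/625 ≈ 2.0736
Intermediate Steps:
R(U, k) = -k/2 (R(U, k) = k*(-½) = -k/2)
I = 5 (I = 3 - (-1)*4/2 = 3 - 1*(-2) = 3 + 2 = 5)
Y(K) = 6/(-1 + K) (Y(K) = (5 + 1)/(K - 1) = 6/(-1 + K))
Y(6)⁴ = (6/(-1 + 6))⁴ = (6/5)⁴ = 1296/625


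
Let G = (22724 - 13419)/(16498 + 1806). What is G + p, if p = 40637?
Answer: 743828953/18304 ≈ 40638.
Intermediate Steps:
G = 9305/18304 ≈ 0.50836
G + p = 9305/18304 + 40637 = 743828953/18304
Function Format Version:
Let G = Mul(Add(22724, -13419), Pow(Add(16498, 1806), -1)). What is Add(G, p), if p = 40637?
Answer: Rational(743828953, 18304) ≈ 40638.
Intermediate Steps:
G = Rational(9305, 18304) (G = Mul(9305, Pow(18304, -1)) = Mul(9305, Rational(1, 18304)) = Rational(9305, 18304) ≈ 0.50836)
Add(G, p) = Add(Rational(9305, 18304), 40637) = Rational(743828953, 18304)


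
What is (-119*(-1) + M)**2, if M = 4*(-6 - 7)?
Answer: 4489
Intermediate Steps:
M = -52 (M = 4*(-13) = -52)
(-119*(-1) + M)**2 = (-119*(-1) - 52)**2 = (119 - 52)**2 = 67**2 = 4489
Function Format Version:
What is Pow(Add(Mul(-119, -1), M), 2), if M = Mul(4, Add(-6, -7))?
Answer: 4489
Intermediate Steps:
M = -52 (M = Mul(4, -13) = -52)
Pow(Add(Mul(-119, -1), M), 2) = Pow(Add(Mul(-119, -1), -52), 2) = Pow(Add(119, -52), 2) = Pow(67, 2) = 4489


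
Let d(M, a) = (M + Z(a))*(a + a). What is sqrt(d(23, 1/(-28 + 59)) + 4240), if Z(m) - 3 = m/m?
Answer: sqrt(4076314)/31 ≈ 65.129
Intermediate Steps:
Z(m) = 4 (Z(m) = 3 + m/m = 3 + 1 = 4)
d(M, a) = 2*a*(4 + M) (d(M, a) = (M + 4)*(a + a) = (4 + M)*(2*a) = 2*a*(4 + M))
sqrt(d(23, 1/(-28 + 59)) + 4240) = sqrt(2*(4 + 23)/(-28 + 59) + 4240) = sqrt(2*27/31 + 4240) = sqrt(2*(1/31)*27 + 4240) = sqrt(54/31 + 4240) = sqrt(131494/31) = sqrt(4076314)/31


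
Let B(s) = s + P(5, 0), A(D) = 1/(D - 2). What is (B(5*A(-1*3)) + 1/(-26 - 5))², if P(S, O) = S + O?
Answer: 15129/961 ≈ 15.743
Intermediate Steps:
P(S, O) = O + S
A(D) = 1/(-2 + D)
B(s) = 5 + s (B(s) = s + (0 + 5) = s + 5 = 5 + s)
(B(5*A(-1*3)) + 1/(-26 - 5))² = ((5 + 5/(-2 - 1*3)) + 1/(-26 - 5))² = ((5 + 5/(-2 - 3)) + 1/(-31))² = ((5 + 5/(-5)) - 1/31)² = ((5 + 5*(-⅕)) - 1/31)² = ((5 - 1) - 1/31)² = (4 - 1/31)² = (123/31)² = 15129/961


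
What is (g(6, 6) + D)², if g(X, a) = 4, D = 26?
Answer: 900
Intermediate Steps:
(g(6, 6) + D)² = (4 + 26)² = 30² = 900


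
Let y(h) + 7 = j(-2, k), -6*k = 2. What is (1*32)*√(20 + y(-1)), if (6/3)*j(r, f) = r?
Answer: 64*√3 ≈ 110.85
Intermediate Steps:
k = -⅓ (k = -⅙*2 = -⅓ ≈ -0.33333)
j(r, f) = r/2
y(h) = -8 (y(h) = -7 + (½)*(-2) = -7 - 1 = -8)
(1*32)*√(20 + y(-1)) = (1*32)*√(20 - 8) = 32*√12 = 32*(2*√3) = 64*√3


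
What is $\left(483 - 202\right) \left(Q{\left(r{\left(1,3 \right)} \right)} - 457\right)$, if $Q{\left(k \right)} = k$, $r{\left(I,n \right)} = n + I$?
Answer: $-127293$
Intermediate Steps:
$r{\left(I,n \right)} = I + n$
$\left(483 - 202\right) \left(Q{\left(r{\left(1,3 \right)} \right)} - 457\right) = \left(483 - 202\right) \left(\left(1 + 3\right) - 457\right) = 281 \left(4 - 457\right) = 281 \left(-453\right) = -127293$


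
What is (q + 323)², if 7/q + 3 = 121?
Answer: 1453210641/13924 ≈ 1.0437e+5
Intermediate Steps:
q = 7/118 (q = 7/(-3 + 121) = 7/118 ≈ 0.059322)
(q + 323)² = (7/118 + 323)² = (38121/118)² = 1453210641/13924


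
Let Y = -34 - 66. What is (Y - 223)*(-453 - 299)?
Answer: 242896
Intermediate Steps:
Y = -100
(Y - 223)*(-453 - 299) = (-100 - 223)*(-453 - 299) = -323*(-752) = 242896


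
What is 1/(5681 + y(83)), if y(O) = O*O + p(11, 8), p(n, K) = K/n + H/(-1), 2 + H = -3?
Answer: 11/138333 ≈ 7.9518e-5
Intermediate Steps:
H = -5 (H = -2 - 3 = -5)
p(n, K) = 5 + K/n (p(n, K) = K/n - 5/(-1) = K/n - 5*(-1) = K/n + 5 = 5 + K/n)
y(O) = 63/11 + O² (y(O) = O*O + (5 + 8/11) = O² + (5 + 8*(1/11)) = O² + (5 + 8/11) = O² + 63/11 = 63/11 + O²)
1/(5681 + y(83)) = 1/(5681 + (63/11 + 83²)) = 1/(5681 + (63/11 + 6889)) = 1/(5681 + 75842/11) = 1/(138333/11) = 11/138333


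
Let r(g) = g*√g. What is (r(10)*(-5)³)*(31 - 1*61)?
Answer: 37500*√10 ≈ 1.1859e+5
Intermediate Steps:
r(g) = g^(3/2)
(r(10)*(-5)³)*(31 - 1*61) = (10^(3/2)*(-5)³)*(31 - 1*61) = ((10*√10)*(-125))*(31 - 61) = -1250*√10*(-30) = 37500*√10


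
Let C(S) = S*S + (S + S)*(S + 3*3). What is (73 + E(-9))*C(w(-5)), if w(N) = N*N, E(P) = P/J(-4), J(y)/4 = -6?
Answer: 1364775/8 ≈ 1.7060e+5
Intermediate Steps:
J(y) = -24 (J(y) = 4*(-6) = -24)
E(P) = -P/24 (E(P) = P/(-24) = P*(-1/24) = -P/24)
w(N) = N²
C(S) = S² + 2*S*(9 + S) (C(S) = S² + (2*S)*(S + 9) = S² + (2*S)*(9 + S) = S² + 2*S*(9 + S))
(73 + E(-9))*C(w(-5)) = (73 - 1/24*(-9))*(3*(-5)²*(6 + (-5)²)) = (73 + 3/8)*(3*25*(6 + 25)) = 587*(3*25*31)/8 = (587/8)*2325 = 1364775/8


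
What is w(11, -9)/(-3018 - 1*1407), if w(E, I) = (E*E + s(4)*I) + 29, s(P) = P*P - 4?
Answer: -14/1475 ≈ -0.0094915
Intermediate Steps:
s(P) = -4 + P² (s(P) = P² - 4 = -4 + P²)
w(E, I) = 29 + E² + 12*I (w(E, I) = (E*E + (-4 + 4²)*I) + 29 = (E² + (-4 + 16)*I) + 29 = (E² + 12*I) + 29 = 29 + E² + 12*I)
w(11, -9)/(-3018 - 1*1407) = (29 + 11² + 12*(-9))/(-3018 - 1*1407) = (29 + 121 - 108)/(-3018 - 1407) = 42/(-4425) = 42*(-1/4425) = -14/1475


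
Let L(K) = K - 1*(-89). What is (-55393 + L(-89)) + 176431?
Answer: 121038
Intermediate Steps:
L(K) = 89 + K (L(K) = K + 89 = 89 + K)
(-55393 + L(-89)) + 176431 = (-55393 + (89 - 89)) + 176431 = (-55393 + 0) + 176431 = -55393 + 176431 = 121038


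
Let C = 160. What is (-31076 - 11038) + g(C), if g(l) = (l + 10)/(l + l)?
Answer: -1347631/32 ≈ -42114.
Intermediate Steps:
g(l) = (10 + l)/(2*l) (g(l) = (10 + l)/((2*l)) = (10 + l)*(1/(2*l)) = (10 + l)/(2*l))
(-31076 - 11038) + g(C) = (-31076 - 11038) + (½)*(10 + 160)/160 = -42114 + (½)*(1/160)*170 = -42114 + 17/32 = -1347631/32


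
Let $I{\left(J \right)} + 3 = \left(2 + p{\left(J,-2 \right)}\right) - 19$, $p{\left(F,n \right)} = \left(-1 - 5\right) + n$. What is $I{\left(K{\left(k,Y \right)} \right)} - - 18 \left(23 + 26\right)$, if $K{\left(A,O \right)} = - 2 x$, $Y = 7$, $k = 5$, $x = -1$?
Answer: $854$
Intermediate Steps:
$K{\left(A,O \right)} = 2$ ($K{\left(A,O \right)} = \left(-2\right) \left(-1\right) = 2$)
$p{\left(F,n \right)} = -6 + n$
$I{\left(J \right)} = -28$ ($I{\left(J \right)} = -3 + \left(\left(2 - 8\right) - 19\right) = -3 - 25 = -28$)
$I{\left(K{\left(k,Y \right)} \right)} - - 18 \left(23 + 26\right) = -28 - - 18 \left(23 + 26\right) = -28 - \left(-18\right) 49 = -28 - -882 = -28 + 882 = 854$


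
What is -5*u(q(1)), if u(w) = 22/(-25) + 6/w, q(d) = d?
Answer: -128/5 ≈ -25.600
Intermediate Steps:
u(w) = -22/25 + 6/w (u(w) = 22*(-1/25) + 6/w = -22/25 + 6/w)
-5*u(q(1)) = -5*(-22/25 + 6/1) = -5*(-22/25 + 6*1) = -5*(-22/25 + 6) = -5*128/25 = -128/5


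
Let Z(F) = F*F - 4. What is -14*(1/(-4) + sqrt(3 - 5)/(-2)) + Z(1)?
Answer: 1/2 + 7*I*sqrt(2) ≈ 0.5 + 9.8995*I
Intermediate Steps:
Z(F) = -4 + F**2 (Z(F) = F**2 - 4 = -4 + F**2)
-14*(1/(-4) + sqrt(3 - 5)/(-2)) + Z(1) = -14*(1/(-4) + sqrt(3 - 5)/(-2)) + (-4 + 1**2) = -14*(1*(-1/4) + sqrt(-2)*(-1/2)) + (-4 + 1) = -14*(-1/4 + (I*sqrt(2))*(-1/2)) - 3 = -14*(-1/4 - I*sqrt(2)/2) - 3 = (7/2 + 7*I*sqrt(2)) - 3 = 1/2 + 7*I*sqrt(2)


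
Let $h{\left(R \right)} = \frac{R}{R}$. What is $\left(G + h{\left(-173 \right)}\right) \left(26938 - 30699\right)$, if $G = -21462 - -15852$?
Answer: $21095449$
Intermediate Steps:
$G = -5610$ ($G = -21462 + 15852 = -5610$)
$h{\left(R \right)} = 1$
$\left(G + h{\left(-173 \right)}\right) \left(26938 - 30699\right) = \left(-5610 + 1\right) \left(26938 - 30699\right) = \left(-5609\right) \left(-3761\right) = 21095449$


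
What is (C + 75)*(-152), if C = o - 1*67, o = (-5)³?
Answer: 17784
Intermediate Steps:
o = -125
C = -192 (C = -125 - 1*67 = -125 - 67 = -192)
(C + 75)*(-152) = (-192 + 75)*(-152) = -117*(-152) = 17784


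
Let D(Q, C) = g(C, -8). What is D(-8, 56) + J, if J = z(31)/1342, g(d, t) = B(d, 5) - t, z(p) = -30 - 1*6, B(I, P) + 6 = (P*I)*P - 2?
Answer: 939382/671 ≈ 1400.0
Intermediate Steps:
B(I, P) = -8 + I*P**2 (B(I, P) = -6 + ((P*I)*P - 2) = -6 + ((I*P)*P - 2) = -6 + (I*P**2 - 2) = -6 + (-2 + I*P**2) = -8 + I*P**2)
z(p) = -36 (z(p) = -30 - 6 = -36)
g(d, t) = -8 - t + 25*d (g(d, t) = (-8 + d*5**2) - t = (-8 + d*25) - t = (-8 + 25*d) - t = -8 - t + 25*d)
J = -18/671 (J = -36/1342 = -36*1/1342 = -18/671 ≈ -0.026826)
D(Q, C) = 25*C (D(Q, C) = -8 - 1*(-8) + 25*C = -8 + 8 + 25*C = 25*C)
D(-8, 56) + J = 25*56 - 18/671 = 1400 - 18/671 = 939382/671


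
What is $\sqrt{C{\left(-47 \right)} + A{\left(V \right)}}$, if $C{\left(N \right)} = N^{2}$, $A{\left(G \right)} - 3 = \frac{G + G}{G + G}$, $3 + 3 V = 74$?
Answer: $\sqrt{2213} \approx 47.043$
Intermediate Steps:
$V = \frac{71}{3}$ ($V = -1 + \frac{1}{3} \cdot 74 = -1 + \frac{74}{3} = \frac{71}{3} \approx 23.667$)
$A{\left(G \right)} = 4$ ($A{\left(G \right)} = 3 + \frac{G + G}{G + G} = 3 + \frac{2 G}{2 G} = 3 + 2 G \frac{1}{2 G} = 3 + 1 = 4$)
$\sqrt{C{\left(-47 \right)} + A{\left(V \right)}} = \sqrt{\left(-47\right)^{2} + 4} = \sqrt{2209 + 4} = \sqrt{2213}$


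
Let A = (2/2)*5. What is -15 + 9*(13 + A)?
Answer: 147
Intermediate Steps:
A = 5 (A = (2*(½))*5 = 1*5 = 5)
-15 + 9*(13 + A) = -15 + 9*(13 + 5) = -15 + 9*18 = -15 + 162 = 147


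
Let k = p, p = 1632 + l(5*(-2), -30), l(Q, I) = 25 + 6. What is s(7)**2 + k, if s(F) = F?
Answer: 1712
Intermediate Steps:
l(Q, I) = 31
p = 1663 (p = 1632 + 31 = 1663)
k = 1663
s(7)**2 + k = 7**2 + 1663 = 49 + 1663 = 1712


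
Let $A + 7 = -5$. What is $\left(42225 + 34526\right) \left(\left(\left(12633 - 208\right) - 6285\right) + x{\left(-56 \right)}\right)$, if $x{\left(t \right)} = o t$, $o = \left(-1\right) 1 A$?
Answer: $419674468$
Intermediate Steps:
$A = -12$ ($A = -7 - 5 = -12$)
$o = 12$ ($o = \left(-1\right) 1 \left(-12\right) = \left(-1\right) \left(-12\right) = 12$)
$x{\left(t \right)} = 12 t$
$\left(42225 + 34526\right) \left(\left(\left(12633 - 208\right) - 6285\right) + x{\left(-56 \right)}\right) = \left(42225 + 34526\right) \left(\left(\left(12633 - 208\right) - 6285\right) + 12 \left(-56\right)\right) = 76751 \left(\left(12425 - 6285\right) - 672\right) = 76751 \left(6140 - 672\right) = 76751 \cdot 5468 = 419674468$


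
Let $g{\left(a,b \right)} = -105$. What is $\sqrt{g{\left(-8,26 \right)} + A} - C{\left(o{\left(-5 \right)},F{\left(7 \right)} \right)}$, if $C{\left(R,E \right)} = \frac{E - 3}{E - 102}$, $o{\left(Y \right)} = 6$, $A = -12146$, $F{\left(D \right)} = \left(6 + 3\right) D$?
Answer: $\frac{20}{13} + i \sqrt{12251} \approx 1.5385 + 110.68 i$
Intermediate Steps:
$F{\left(D \right)} = 9 D$
$C{\left(R,E \right)} = \frac{-3 + E}{-102 + E}$
$\sqrt{g{\left(-8,26 \right)} + A} - C{\left(o{\left(-5 \right)},F{\left(7 \right)} \right)} = \sqrt{-105 - 12146} - \frac{-3 + 9 \cdot 7}{-102 + 9 \cdot 7} = \sqrt{-12251} - \frac{-3 + 63}{-102 + 63} = i \sqrt{12251} - \frac{1}{-39} \cdot 60 = i \sqrt{12251} - \left(- \frac{1}{39}\right) 60 = i \sqrt{12251} - - \frac{20}{13} = i \sqrt{12251} + \frac{20}{13} = \frac{20}{13} + i \sqrt{12251}$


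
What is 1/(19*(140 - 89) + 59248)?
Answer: 1/60217 ≈ 1.6607e-5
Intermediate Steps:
1/(19*(140 - 89) + 59248) = 1/(19*51 + 59248) = 1/(969 + 59248) = 1/60217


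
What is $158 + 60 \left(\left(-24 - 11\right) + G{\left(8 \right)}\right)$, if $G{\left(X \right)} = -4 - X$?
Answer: $-2662$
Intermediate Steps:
$158 + 60 \left(\left(-24 - 11\right) + G{\left(8 \right)}\right) = 158 + 60 \left(\left(-24 - 11\right) - 12\right) = 158 + 60 \left(-35 - 12\right) = 158 + 60 \left(-47\right) = 158 - 2820 = -2662$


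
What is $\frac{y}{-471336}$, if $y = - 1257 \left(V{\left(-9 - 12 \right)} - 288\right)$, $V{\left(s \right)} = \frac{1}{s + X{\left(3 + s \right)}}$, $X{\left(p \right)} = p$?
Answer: $- \frac{4706627}{6127368} \approx -0.76813$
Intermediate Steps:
$V{\left(s \right)} = \frac{1}{3 + 2 s}$ ($V{\left(s \right)} = \frac{1}{s + \left(3 + s\right)} = \frac{1}{3 + 2 s}$)
$y = \frac{4706627}{13}$ ($y = - 1257 \left(\frac{1}{3 + 2 \left(-9 - 12\right)} - 288\right) = - 1257 \left(\frac{1}{3 + 2 \left(-21\right)} - 288\right) = - 1257 \left(\frac{1}{3 - 42} - 288\right) = - 1257 \left(\frac{1}{-39} - 288\right) = - 1257 \left(- \frac{1}{39} - 288\right) = \left(-1257\right) \left(- \frac{11233}{39}\right) = \frac{4706627}{13} \approx 3.6205 \cdot 10^{5}$)
$\frac{y}{-471336} = \frac{4706627}{13 \left(-471336\right)} = \frac{4706627}{13} \left(- \frac{1}{471336}\right) = - \frac{4706627}{6127368}$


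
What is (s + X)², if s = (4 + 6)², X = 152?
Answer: 63504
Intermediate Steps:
s = 100 (s = 10² = 100)
(s + X)² = (100 + 152)² = 252² = 63504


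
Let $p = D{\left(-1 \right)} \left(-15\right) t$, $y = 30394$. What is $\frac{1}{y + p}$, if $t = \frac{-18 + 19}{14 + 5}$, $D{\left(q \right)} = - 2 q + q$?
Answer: $\frac{19}{577471} \approx 3.2902 \cdot 10^{-5}$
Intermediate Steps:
$D{\left(q \right)} = - q$
$t = \frac{1}{19}$ ($t = 1 \cdot \frac{1}{19} = \frac{1}{19} \approx 0.052632$)
$p = - \frac{15}{19}$ ($p = \left(-1\right) \left(-1\right) \left(-15\right) \frac{1}{19} = 1 \left(-15\right) \frac{1}{19} = \left(-15\right) \frac{1}{19} = - \frac{15}{19} \approx -0.78947$)
$\frac{1}{y + p} = \frac{1}{30394 - \frac{15}{19}} = \frac{1}{\frac{577471}{19}} = \frac{19}{577471}$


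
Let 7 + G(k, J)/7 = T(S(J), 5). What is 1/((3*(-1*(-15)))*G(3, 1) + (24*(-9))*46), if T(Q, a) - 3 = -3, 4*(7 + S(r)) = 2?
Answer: -1/12141 ≈ -8.2366e-5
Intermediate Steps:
S(r) = -13/2 (S(r) = -7 + (¼)*2 = -7 + ½ = -13/2)
T(Q, a) = 0 (T(Q, a) = 3 - 3 = 0)
G(k, J) = -49 (G(k, J) = -49 + 7*0 = -49 + 0 = -49)
1/((3*(-1*(-15)))*G(3, 1) + (24*(-9))*46) = 1/((3*(-1*(-15)))*(-49) + (24*(-9))*46) = 1/((3*15)*(-49) - 216*46) = 1/(45*(-49) - 9936) = 1/(-2205 - 9936) = 1/(-12141) = -1/12141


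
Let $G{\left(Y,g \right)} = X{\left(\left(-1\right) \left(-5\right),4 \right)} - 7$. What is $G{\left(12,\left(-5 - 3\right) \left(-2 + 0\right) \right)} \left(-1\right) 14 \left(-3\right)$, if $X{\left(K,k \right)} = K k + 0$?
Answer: $546$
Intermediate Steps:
$X{\left(K,k \right)} = K k$
$G{\left(Y,g \right)} = 13$ ($G{\left(Y,g \right)} = \left(-1\right) \left(-5\right) 4 - 7 = 5 \cdot 4 - 7 = 20 - 7 = 13$)
$G{\left(12,\left(-5 - 3\right) \left(-2 + 0\right) \right)} \left(-1\right) 14 \left(-3\right) = 13 \left(-1\right) 14 \left(-3\right) = 13 \left(\left(-14\right) \left(-3\right)\right) = 13 \cdot 42 = 546$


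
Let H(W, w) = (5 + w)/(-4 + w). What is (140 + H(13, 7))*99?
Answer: 14256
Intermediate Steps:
H(W, w) = (5 + w)/(-4 + w)
(140 + H(13, 7))*99 = (140 + (5 + 7)/(-4 + 7))*99 = (140 + 12/3)*99 = (140 + (1/3)*12)*99 = (140 + 4)*99 = 144*99 = 14256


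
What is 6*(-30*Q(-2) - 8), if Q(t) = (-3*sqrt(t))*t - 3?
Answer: 492 - 1080*I*sqrt(2) ≈ 492.0 - 1527.4*I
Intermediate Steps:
Q(t) = -3 - 3*t**(3/2) (Q(t) = -3*t**(3/2) - 3 = -3 - 3*t**(3/2))
6*(-30*Q(-2) - 8) = 6*(-30*(-3 - (-6)*I*sqrt(2)) - 8) = 6*(-30*(-3 + 6*I*sqrt(2)) - 8) = 6*((90 - 180*I*sqrt(2)) - 8) = 6*(82 - 180*I*sqrt(2)) = 492 - 1080*I*sqrt(2)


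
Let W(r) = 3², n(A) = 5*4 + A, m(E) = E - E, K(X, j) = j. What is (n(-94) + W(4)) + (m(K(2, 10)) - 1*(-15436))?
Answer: 15371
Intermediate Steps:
m(E) = 0
n(A) = 20 + A
W(r) = 9
(n(-94) + W(4)) + (m(K(2, 10)) - 1*(-15436)) = ((20 - 94) + 9) + (0 - 1*(-15436)) = (-74 + 9) + (0 + 15436) = -65 + 15436 = 15371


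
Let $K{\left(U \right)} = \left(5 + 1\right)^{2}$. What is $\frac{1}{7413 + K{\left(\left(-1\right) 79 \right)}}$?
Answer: $\frac{1}{7449} \approx 0.00013425$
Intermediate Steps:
$K{\left(U \right)} = 36$ ($K{\left(U \right)} = 6^{2} = 36$)
$\frac{1}{7413 + K{\left(\left(-1\right) 79 \right)}} = \frac{1}{7413 + 36} = \frac{1}{7449}$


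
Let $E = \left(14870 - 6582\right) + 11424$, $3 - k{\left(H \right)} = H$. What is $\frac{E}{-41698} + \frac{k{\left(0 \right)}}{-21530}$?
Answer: $- \frac{212262227}{448878970} \approx -0.47287$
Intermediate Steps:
$k{\left(H \right)} = 3 - H$
$E = 19712$ ($E = 8288 + 11424 = 19712$)
$\frac{E}{-41698} + \frac{k{\left(0 \right)}}{-21530} = \frac{19712}{-41698} + \frac{3 - 0}{-21530} = 19712 \left(- \frac{1}{41698}\right) + \left(3 + 0\right) \left(- \frac{1}{21530}\right) = - \frac{9856}{20849} + 3 \left(- \frac{1}{21530}\right) = - \frac{9856}{20849} - \frac{3}{21530} = - \frac{212262227}{448878970}$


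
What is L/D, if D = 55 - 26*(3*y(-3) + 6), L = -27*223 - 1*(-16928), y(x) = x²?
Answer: -10907/803 ≈ -13.583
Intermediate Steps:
L = 10907 (L = -6021 + 16928 = 10907)
D = -803 (D = 55 - 26*(3*(-3)² + 6) = 55 - 26*(3*9 + 6) = 55 - 26*(27 + 6) = 55 - 26*33 = 55 - 858 = -803)
L/D = 10907/(-803) = 10907*(-1/803) = -10907/803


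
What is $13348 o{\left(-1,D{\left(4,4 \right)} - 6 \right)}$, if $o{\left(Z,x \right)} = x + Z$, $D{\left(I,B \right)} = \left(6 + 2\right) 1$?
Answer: $13348$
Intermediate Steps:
$D{\left(I,B \right)} = 8$ ($D{\left(I,B \right)} = 8 \cdot 1 = 8$)
$o{\left(Z,x \right)} = Z + x$
$13348 o{\left(-1,D{\left(4,4 \right)} - 6 \right)} = 13348 \left(-1 + \left(8 - 6\right)\right) = 13348 \left(-1 + 2\right) = 13348 \cdot 1 = 13348$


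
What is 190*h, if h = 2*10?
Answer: 3800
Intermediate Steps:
h = 20
190*h = 190*20 = 3800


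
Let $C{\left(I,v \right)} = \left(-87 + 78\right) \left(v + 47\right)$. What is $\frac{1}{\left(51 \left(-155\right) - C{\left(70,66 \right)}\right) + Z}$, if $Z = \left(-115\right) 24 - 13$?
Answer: $- \frac{1}{9661} \approx -0.00010351$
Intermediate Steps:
$C{\left(I,v \right)} = -423 - 9 v$ ($C{\left(I,v \right)} = - 9 \left(47 + v\right) = -423 - 9 v$)
$Z = -2773$ ($Z = -2760 - 13 = -2773$)
$\frac{1}{\left(51 \left(-155\right) - C{\left(70,66 \right)}\right) + Z} = \frac{1}{\left(51 \left(-155\right) - \left(-423 - 594\right)\right) - 2773} = \frac{1}{\left(-7905 - \left(-423 - 594\right)\right) - 2773} = \frac{1}{\left(-7905 - -1017\right) - 2773} = \frac{1}{\left(-7905 + 1017\right) - 2773} = \frac{1}{-6888 - 2773} = \frac{1}{-9661} = - \frac{1}{9661}$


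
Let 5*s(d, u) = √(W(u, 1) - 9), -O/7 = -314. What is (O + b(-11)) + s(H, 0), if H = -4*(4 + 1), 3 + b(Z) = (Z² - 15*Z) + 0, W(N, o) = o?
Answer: 2481 + 2*I*√2/5 ≈ 2481.0 + 0.56569*I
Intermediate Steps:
O = 2198 (O = -7*(-314) = 2198)
b(Z) = -3 + Z² - 15*Z (b(Z) = -3 + ((Z² - 15*Z) + 0) = -3 + (Z² - 15*Z) = -3 + Z² - 15*Z)
H = -20 (H = -4*5 = -20)
s(d, u) = 2*I*√2/5 (s(d, u) = √(1 - 9)/5 = √(-8)/5 = (2*I*√2)/5 = 2*I*√2/5)
(O + b(-11)) + s(H, 0) = (2198 + (-3 + (-11)² - 15*(-11))) + 2*I*√2/5 = (2198 + (-3 + 121 + 165)) + 2*I*√2/5 = (2198 + 283) + 2*I*√2/5 = 2481 + 2*I*√2/5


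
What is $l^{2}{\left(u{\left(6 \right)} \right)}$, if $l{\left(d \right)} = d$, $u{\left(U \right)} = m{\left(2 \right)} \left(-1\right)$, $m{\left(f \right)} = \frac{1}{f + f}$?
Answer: $\frac{1}{16} \approx 0.0625$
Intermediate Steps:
$m{\left(f \right)} = \frac{1}{2 f}$
$u{\left(U \right)} = - \frac{1}{4}$ ($u{\left(U \right)} = \frac{1}{2 \cdot 2} \left(-1\right) = \frac{1}{2} \cdot \frac{1}{2} \left(-1\right) = \frac{1}{4} \left(-1\right) = - \frac{1}{4}$)
$l^{2}{\left(u{\left(6 \right)} \right)} = \left(- \frac{1}{4}\right)^{2} = \frac{1}{16}$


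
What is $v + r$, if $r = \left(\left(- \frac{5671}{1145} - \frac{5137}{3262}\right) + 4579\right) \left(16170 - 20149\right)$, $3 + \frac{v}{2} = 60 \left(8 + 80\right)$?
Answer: $- \frac{67914494178137}{3734990} \approx -1.8183 \cdot 10^{7}$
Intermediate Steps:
$v = 10554$ ($v = -6 + 2 \cdot 60 \left(8 + 80\right) = -6 + 2 \cdot 60 \cdot 88 = -6 + 2 \cdot 5280 = -6 + 10560 = 10554$)
$r = - \frac{67953913262597}{3734990}$ ($r = \left(\left(\left(-5671\right) \frac{1}{1145} - \frac{5137}{3262}\right) + 4579\right) \left(-3979\right) = \left(\left(- \frac{5671}{1145} - \frac{5137}{3262}\right) + 4579\right) \left(-3979\right) = \left(- \frac{24380667}{3734990} + 4579\right) \left(-3979\right) = \frac{17078138543}{3734990} \left(-3979\right) = - \frac{67953913262597}{3734990} \approx -1.8194 \cdot 10^{7}$)
$v + r = 10554 - \frac{67953913262597}{3734990} = - \frac{67914494178137}{3734990}$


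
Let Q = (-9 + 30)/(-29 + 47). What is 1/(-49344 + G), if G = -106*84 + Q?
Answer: -6/349481 ≈ -1.7168e-5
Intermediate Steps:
Q = 7/6 (Q = 21/18 = 21*(1/18) = 7/6 ≈ 1.1667)
G = -53417/6 (G = -106*84 + 7/6 = -8904 + 7/6 = -53417/6 ≈ -8902.8)
1/(-49344 + G) = 1/(-49344 - 53417/6) = 1/(-349481/6) = -6/349481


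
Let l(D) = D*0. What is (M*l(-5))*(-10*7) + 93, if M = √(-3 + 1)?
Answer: 93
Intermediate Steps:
l(D) = 0
M = I*√2 (M = √(-2) = I*√2 ≈ 1.4142*I)
(M*l(-5))*(-10*7) + 93 = ((I*√2)*0)*(-10*7) + 93 = 0*(-70) + 93 = 0 + 93 = 93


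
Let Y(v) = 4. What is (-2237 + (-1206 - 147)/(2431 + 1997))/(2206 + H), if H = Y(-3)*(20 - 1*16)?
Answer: -80543/79992 ≈ -1.0069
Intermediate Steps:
H = 16 (H = 4*(20 - 1*16) = 4*(20 - 16) = 4*4 = 16)
(-2237 + (-1206 - 147)/(2431 + 1997))/(2206 + H) = (-2237 + (-1206 - 147)/(2431 + 1997))/(2206 + 16) = (-2237 - 1353/4428)/2222 = (-2237 - 1353*1/4428)*(1/2222) = (-2237 - 11/36)*(1/2222) = -80543/36*1/2222 = -80543/79992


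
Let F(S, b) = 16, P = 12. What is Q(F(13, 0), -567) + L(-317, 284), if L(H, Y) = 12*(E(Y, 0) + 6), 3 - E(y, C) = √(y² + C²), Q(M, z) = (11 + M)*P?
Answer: -2976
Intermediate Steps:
Q(M, z) = 132 + 12*M (Q(M, z) = (11 + M)*12 = 132 + 12*M)
E(y, C) = 3 - √(C² + y²) (E(y, C) = 3 - √(y² + C²) = 3 - √(C² + y²))
L(H, Y) = 108 - 12*√(Y²) (L(H, Y) = 12*((3 - √(0² + Y²)) + 6) = 12*((3 - √(0 + Y²)) + 6) = 12*((3 - √(Y²)) + 6) = 12*(9 - √(Y²)) = 108 - 12*√(Y²))
Q(F(13, 0), -567) + L(-317, 284) = (132 + 12*16) + (108 - 12*√(284²)) = (132 + 192) + (108 - 12*√80656) = 324 + (108 - 12*284) = 324 + (108 - 3408) = 324 - 3300 = -2976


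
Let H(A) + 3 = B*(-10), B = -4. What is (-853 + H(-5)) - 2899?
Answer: -3715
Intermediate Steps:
H(A) = 37 (H(A) = -3 - 4*(-10) = -3 + 40 = 37)
(-853 + H(-5)) - 2899 = (-853 + 37) - 2899 = -816 - 2899 = -3715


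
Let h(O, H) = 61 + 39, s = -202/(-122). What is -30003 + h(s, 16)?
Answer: -29903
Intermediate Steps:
s = 101/61 (s = -202*(-1/122) = 101/61 ≈ 1.6557)
h(O, H) = 100
-30003 + h(s, 16) = -30003 + 100 = -29903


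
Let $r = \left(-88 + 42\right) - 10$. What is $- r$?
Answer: $56$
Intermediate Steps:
$r = -56$ ($r = -46 - 10 = -56$)
$- r = \left(-1\right) \left(-56\right) = 56$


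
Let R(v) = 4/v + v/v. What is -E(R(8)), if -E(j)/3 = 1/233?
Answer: 3/233 ≈ 0.012876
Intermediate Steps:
R(v) = 1 + 4/v (R(v) = 4/v + 1 = 1 + 4/v)
E(j) = -3/233
-E(R(8)) = -1*(-3/233) = 3/233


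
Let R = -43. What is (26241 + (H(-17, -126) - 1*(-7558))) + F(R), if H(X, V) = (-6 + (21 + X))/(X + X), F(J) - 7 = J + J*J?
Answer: 605405/17 ≈ 35612.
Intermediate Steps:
F(J) = 7 + J + J² (F(J) = 7 + (J + J*J) = 7 + (J + J²) = 7 + J + J²)
H(X, V) = (15 + X)/(2*X) (H(X, V) = (15 + X)/((2*X)) = (15 + X)*(1/(2*X)) = (15 + X)/(2*X))
(26241 + (H(-17, -126) - 1*(-7558))) + F(R) = (26241 + ((½)*(15 - 17)/(-17) - 1*(-7558))) + (7 - 43 + (-43)²) = (26241 + ((½)*(-1/17)*(-2) + 7558)) + (7 - 43 + 1849) = (26241 + (1/17 + 7558)) + 1813 = (26241 + 128487/17) + 1813 = 574584/17 + 1813 = 605405/17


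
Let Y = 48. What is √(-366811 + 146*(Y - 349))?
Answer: I*√410757 ≈ 640.9*I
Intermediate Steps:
√(-366811 + 146*(Y - 349)) = √(-366811 + 146*(48 - 349)) = √(-366811 + 146*(-301)) = √(-366811 - 43946) = √(-410757) = I*√410757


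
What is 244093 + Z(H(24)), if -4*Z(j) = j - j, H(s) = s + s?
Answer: 244093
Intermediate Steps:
H(s) = 2*s
Z(j) = 0 (Z(j) = -(j - j)/4 = -¼*0 = 0)
244093 + Z(H(24)) = 244093 + 0 = 244093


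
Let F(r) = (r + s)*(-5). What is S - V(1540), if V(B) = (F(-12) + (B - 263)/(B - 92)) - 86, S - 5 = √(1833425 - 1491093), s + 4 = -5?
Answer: -21549/1448 + 122*√23 ≈ 570.21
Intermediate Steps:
s = -9 (s = -4 - 5 = -9)
F(r) = 45 - 5*r (F(r) = (r - 9)*(-5) = (-9 + r)*(-5) = 45 - 5*r)
S = 5 + 122*√23 (S = 5 + √(1833425 - 1491093) = 5 + √342332 = 5 + 122*√23 ≈ 590.09)
V(B) = 19 + (-263 + B)/(-92 + B) (V(B) = ((45 - 5*(-12)) + (B - 263)/(B - 92)) - 86 = ((45 + 60) + (-263 + B)/(-92 + B)) - 86 = (105 + (-263 + B)/(-92 + B)) - 86 = 19 + (-263 + B)/(-92 + B))
S - V(1540) = (5 + 122*√23) - (-2011 + 20*1540)/(-92 + 1540) = (5 + 122*√23) - (-2011 + 30800)/1448 = (5 + 122*√23) - 28789/1448 = -21549/1448 + 122*√23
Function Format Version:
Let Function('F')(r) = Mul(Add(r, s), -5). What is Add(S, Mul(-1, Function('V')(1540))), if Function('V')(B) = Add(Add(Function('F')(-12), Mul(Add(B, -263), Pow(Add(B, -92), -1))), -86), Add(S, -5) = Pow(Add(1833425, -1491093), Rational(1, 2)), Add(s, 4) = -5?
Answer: Add(Rational(-21549, 1448), Mul(122, Pow(23, Rational(1, 2)))) ≈ 570.21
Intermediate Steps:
s = -9 (s = Add(-4, -5) = -9)
Function('F')(r) = Add(45, Mul(-5, r)) (Function('F')(r) = Mul(Add(r, -9), -5) = Mul(Add(-9, r), -5) = Add(45, Mul(-5, r)))
S = Add(5, Mul(122, Pow(23, Rational(1, 2)))) (S = Add(5, Pow(Add(1833425, -1491093), Rational(1, 2))) = Add(5, Pow(342332, Rational(1, 2))) = Add(5, Mul(122, Pow(23, Rational(1, 2)))) ≈ 590.09)
Function('V')(B) = Add(19, Mul(Pow(Add(-92, B), -1), Add(-263, B))) (Function('V')(B) = Add(Add(Add(45, Mul(-5, -12)), Mul(Add(B, -263), Pow(Add(B, -92), -1))), -86) = Add(Add(Add(45, 60), Mul(Add(-263, B), Pow(Add(-92, B), -1))), -86) = Add(Add(105, Mul(Pow(Add(-92, B), -1), Add(-263, B))), -86) = Add(19, Mul(Pow(Add(-92, B), -1), Add(-263, B))))
Add(S, Mul(-1, Function('V')(1540))) = Add(Add(5, Mul(122, Pow(23, Rational(1, 2)))), Mul(-1, Mul(Pow(Add(-92, 1540), -1), Add(-2011, Mul(20, 1540))))) = Add(Add(5, Mul(122, Pow(23, Rational(1, 2)))), Mul(-1, Mul(Pow(1448, -1), Add(-2011, 30800)))) = Add(Add(5, Mul(122, Pow(23, Rational(1, 2)))), Mul(-1, Mul(Rational(1, 1448), 28789))) = Add(Add(5, Mul(122, Pow(23, Rational(1, 2)))), Mul(-1, Rational(28789, 1448))) = Add(Add(5, Mul(122, Pow(23, Rational(1, 2)))), Rational(-28789, 1448)) = Add(Rational(-21549, 1448), Mul(122, Pow(23, Rational(1, 2))))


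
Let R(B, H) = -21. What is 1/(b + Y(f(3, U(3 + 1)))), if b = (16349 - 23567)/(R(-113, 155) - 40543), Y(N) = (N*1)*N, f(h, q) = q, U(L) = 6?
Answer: 20282/733761 ≈ 0.027641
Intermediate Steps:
Y(N) = N² (Y(N) = N*N = N²)
b = 3609/20282 (b = (16349 - 23567)/(-21 - 40543) = -7218/(-40564) = -7218*(-1/40564) = 3609/20282 ≈ 0.17794)
1/(b + Y(f(3, U(3 + 1)))) = 1/(3609/20282 + 6²) = 1/(3609/20282 + 36) = 1/(733761/20282) = 20282/733761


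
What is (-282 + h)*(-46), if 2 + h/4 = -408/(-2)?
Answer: -24196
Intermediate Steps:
h = 808 (h = -8 + 4*(-408/(-2)) = -8 + 4*(-408*(-½)) = -8 + 4*204 = -8 + 816 = 808)
(-282 + h)*(-46) = (-282 + 808)*(-46) = 526*(-46) = -24196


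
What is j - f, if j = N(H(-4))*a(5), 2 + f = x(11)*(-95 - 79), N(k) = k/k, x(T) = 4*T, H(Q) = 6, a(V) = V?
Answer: 7663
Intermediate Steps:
N(k) = 1
f = -7658 (f = -2 + (4*11)*(-95 - 79) = -2 + 44*(-174) = -2 - 7656 = -7658)
j = 5 (j = 1*5 = 5)
j - f = 5 - 1*(-7658) = 5 + 7658 = 7663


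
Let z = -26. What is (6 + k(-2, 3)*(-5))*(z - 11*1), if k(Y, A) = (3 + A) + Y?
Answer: 518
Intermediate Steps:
k(Y, A) = 3 + A + Y
(6 + k(-2, 3)*(-5))*(z - 11*1) = (6 + (3 + 3 - 2)*(-5))*(-26 - 11*1) = (6 + 4*(-5))*(-26 - 11) = (6 - 20)*(-37) = -14*(-37) = 518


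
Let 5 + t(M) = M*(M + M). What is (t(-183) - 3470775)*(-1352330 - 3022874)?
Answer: 14892328125608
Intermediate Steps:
t(M) = -5 + 2*M² (t(M) = -5 + M*(M + M) = -5 + M*(2*M) = -5 + 2*M²)
(t(-183) - 3470775)*(-1352330 - 3022874) = ((-5 + 2*(-183)²) - 3470775)*(-1352330 - 3022874) = ((-5 + 2*33489) - 3470775)*(-4375204) = ((-5 + 66978) - 3470775)*(-4375204) = (66973 - 3470775)*(-4375204) = -3403802*(-4375204) = 14892328125608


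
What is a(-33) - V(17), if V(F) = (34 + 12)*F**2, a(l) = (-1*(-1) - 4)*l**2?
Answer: -16561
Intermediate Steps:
a(l) = -3*l**2 (a(l) = (1 - 4)*l**2 = -3*l**2)
V(F) = 46*F**2
a(-33) - V(17) = -3*(-33)**2 - 46*17**2 = -3*1089 - 46*289 = -3267 - 1*13294 = -3267 - 13294 = -16561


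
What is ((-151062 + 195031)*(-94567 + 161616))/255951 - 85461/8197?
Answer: 24143517283346/2098030347 ≈ 11508.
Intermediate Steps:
((-151062 + 195031)*(-94567 + 161616))/255951 - 85461/8197 = (43969*67049)*(1/255951) - 85461*1/8197 = 2948077481*(1/255951) - 85461/8197 = 2948077481/255951 - 85461/8197 = 24143517283346/2098030347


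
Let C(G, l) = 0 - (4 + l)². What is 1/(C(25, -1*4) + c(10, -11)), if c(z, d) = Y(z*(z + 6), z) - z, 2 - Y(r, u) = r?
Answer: -1/168 ≈ -0.0059524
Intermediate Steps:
Y(r, u) = 2 - r
C(G, l) = -(4 + l)²
c(z, d) = 2 - z - z*(6 + z) (c(z, d) = (2 - z*(z + 6)) - z = (2 - z*(6 + z)) - z = 2 - z - z*(6 + z))
1/(C(25, -1*4) + c(10, -11)) = 1/(-(4 - 1*4)² + (2 - 1*10 - 1*10*(6 + 10))) = 1/(-(4 - 4)² + (2 - 10 - 1*10*16)) = 1/(-1*0² + (2 - 10 - 160)) = 1/(-1*0 - 168) = 1/(0 - 168) = 1/(-168) = -1/168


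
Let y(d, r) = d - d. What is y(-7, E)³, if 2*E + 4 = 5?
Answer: 0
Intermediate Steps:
E = ½ (E = -2 + (½)*5 = -2 + 5/2 = ½ ≈ 0.50000)
y(d, r) = 0
y(-7, E)³ = 0³ = 0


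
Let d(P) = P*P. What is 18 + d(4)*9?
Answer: 162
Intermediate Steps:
d(P) = P²
18 + d(4)*9 = 18 + 4²*9 = 18 + 16*9 = 18 + 144 = 162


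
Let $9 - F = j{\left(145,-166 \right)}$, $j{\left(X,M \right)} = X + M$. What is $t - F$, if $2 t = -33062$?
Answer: $-16561$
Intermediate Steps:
$t = -16531$ ($t = \frac{1}{2} \left(-33062\right) = -16531$)
$j{\left(X,M \right)} = M + X$
$F = 30$ ($F = 9 - \left(-166 + 145\right) = 9 - -21 = 9 + 21 = 30$)
$t - F = -16531 - 30 = -16561$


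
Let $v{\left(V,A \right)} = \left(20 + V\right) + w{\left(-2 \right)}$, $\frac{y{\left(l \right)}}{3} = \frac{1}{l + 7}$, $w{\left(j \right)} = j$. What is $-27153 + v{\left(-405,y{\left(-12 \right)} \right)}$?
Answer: $-27540$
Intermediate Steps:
$y{\left(l \right)} = \frac{3}{7 + l}$ ($y{\left(l \right)} = \frac{3}{l + 7} = \frac{3}{7 + l}$)
$v{\left(V,A \right)} = 18 + V$ ($v{\left(V,A \right)} = \left(20 + V\right) - 2 = 18 + V$)
$-27153 + v{\left(-405,y{\left(-12 \right)} \right)} = -27153 + \left(18 - 405\right) = -27153 - 387 = -27540$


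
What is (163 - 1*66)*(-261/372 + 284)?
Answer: 3407513/124 ≈ 27480.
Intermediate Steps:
(163 - 1*66)*(-261/372 + 284) = (163 - 66)*(-261*1/372 + 284) = 97*(-87/124 + 284) = 97*(35129/124) = 3407513/124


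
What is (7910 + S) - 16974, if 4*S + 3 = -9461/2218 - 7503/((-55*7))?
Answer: -30949648701/3415720 ≈ -9060.9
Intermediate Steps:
S = 10437379/3415720 (S = -¾ + (-9461/2218 - 7503/((-55*7)))/4 = -¾ + (-9461*1/2218 - 7503/(-385))/4 = -¾ + (-9461/2218 - 7503*(-1/385))/4 = -¾ + (-9461/2218 + 7503/385)/4 = -¾ + (¼)*(12999169/853930) = -¾ + 12999169/3415720 = 10437379/3415720 ≈ 3.0557)
(7910 + S) - 16974 = (7910 + 10437379/3415720) - 16974 = 27028782579/3415720 - 16974 = -30949648701/3415720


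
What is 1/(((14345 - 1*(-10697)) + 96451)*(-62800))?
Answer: -1/7629760400 ≈ -1.3107e-10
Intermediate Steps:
1/(((14345 - 1*(-10697)) + 96451)*(-62800)) = -1/62800/((14345 + 10697) + 96451) = -1/62800/(25042 + 96451) = -1/62800/121493 = (1/121493)*(-1/62800) = -1/7629760400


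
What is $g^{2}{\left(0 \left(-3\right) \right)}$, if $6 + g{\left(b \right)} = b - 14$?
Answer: $400$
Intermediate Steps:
$g{\left(b \right)} = -20 + b$ ($g{\left(b \right)} = -6 + \left(b - 14\right) = -6 + \left(-14 + b\right) = -20 + b$)
$g^{2}{\left(0 \left(-3\right) \right)} = \left(-20 + 0 \left(-3\right)\right)^{2} = \left(-20 + 0\right)^{2} = \left(-20\right)^{2} = 400$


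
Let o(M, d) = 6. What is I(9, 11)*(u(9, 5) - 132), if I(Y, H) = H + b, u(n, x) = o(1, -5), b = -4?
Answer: -882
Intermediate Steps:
u(n, x) = 6
I(Y, H) = -4 + H (I(Y, H) = H - 4 = -4 + H)
I(9, 11)*(u(9, 5) - 132) = (-4 + 11)*(6 - 132) = 7*(-126) = -882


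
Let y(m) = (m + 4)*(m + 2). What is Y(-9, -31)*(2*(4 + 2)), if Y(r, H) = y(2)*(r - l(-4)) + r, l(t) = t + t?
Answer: -396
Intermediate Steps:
l(t) = 2*t
y(m) = (2 + m)*(4 + m) (y(m) = (4 + m)*(2 + m) = (2 + m)*(4 + m))
Y(r, H) = 192 + 25*r (Y(r, H) = (8 + 2**2 + 6*2)*(r - 2*(-4)) + r = (8 + 4 + 12)*(r - 1*(-8)) + r = 24*(r + 8) + r = 24*(8 + r) + r = (192 + 24*r) + r = 192 + 25*r)
Y(-9, -31)*(2*(4 + 2)) = (192 + 25*(-9))*(2*(4 + 2)) = (192 - 225)*(2*6) = -33*12 = -396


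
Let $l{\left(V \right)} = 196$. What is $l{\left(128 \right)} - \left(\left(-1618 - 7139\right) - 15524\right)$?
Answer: $24477$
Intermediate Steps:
$l{\left(128 \right)} - \left(\left(-1618 - 7139\right) - 15524\right) = 196 - \left(\left(-1618 - 7139\right) - 15524\right) = 196 - \left(-8757 - 15524\right) = 196 - -24281 = 196 + 24281 = 24477$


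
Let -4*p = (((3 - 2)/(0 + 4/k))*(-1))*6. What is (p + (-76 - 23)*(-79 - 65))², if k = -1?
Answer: 13006262025/64 ≈ 2.0322e+8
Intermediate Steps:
p = -3/8 (p = -((3 - 2)/(0 + 4/(-1)))*(-1)*6/4 = -(1/(0 + 4*(-1)))*(-1)*6/4 = -(1/(0 - 4))*(-1)*6/4 = -(1/(-4))*(-1)*6/4 = -(1*(-¼))*(-1)*6/4 = -(-¼*(-1))*6/4 = -6/16 = -¼*3/2 = -3/8 ≈ -0.37500)
(p + (-76 - 23)*(-79 - 65))² = (-3/8 + (-76 - 23)*(-79 - 65))² = (-3/8 - 99*(-144))² = (-3/8 + 14256)² = (114045/8)² = 13006262025/64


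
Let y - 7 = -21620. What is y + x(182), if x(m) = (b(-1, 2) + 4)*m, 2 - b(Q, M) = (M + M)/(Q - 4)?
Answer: -101877/5 ≈ -20375.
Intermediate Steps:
y = -21613 (y = 7 - 21620 = -21613)
b(Q, M) = 2 - 2*M/(-4 + Q) (b(Q, M) = 2 - (M + M)/(Q - 4) = 2 - 2*M/(-4 + Q))
x(m) = 34*m/5 (x(m) = (2*(-4 - 1 - 1*2)/(-4 - 1) + 4)*m = (2*(-4 - 1 - 2)/(-5) + 4)*m = (2*(-1/5)*(-7) + 4)*m = (14/5 + 4)*m = 34*m/5)
y + x(182) = -21613 + (34/5)*182 = -21613 + 6188/5 = -101877/5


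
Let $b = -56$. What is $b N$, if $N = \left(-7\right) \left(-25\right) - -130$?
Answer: $-17080$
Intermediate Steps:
$N = 305$ ($N = 175 + 130 = 305$)
$b N = \left(-56\right) 305 = -17080$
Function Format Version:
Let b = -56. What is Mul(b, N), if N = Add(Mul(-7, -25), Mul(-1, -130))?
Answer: -17080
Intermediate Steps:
N = 305 (N = Add(175, 130) = 305)
Mul(b, N) = Mul(-56, 305) = -17080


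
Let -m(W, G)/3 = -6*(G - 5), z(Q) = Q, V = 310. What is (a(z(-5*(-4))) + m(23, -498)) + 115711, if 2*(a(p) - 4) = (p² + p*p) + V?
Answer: 107216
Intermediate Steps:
a(p) = 159 + p² (a(p) = 4 + ((p² + p*p) + 310)/2 = 4 + ((p² + p²) + 310)/2 = 4 + (2*p² + 310)/2 = 4 + (310 + 2*p²)/2 = 4 + (155 + p²) = 159 + p²)
m(W, G) = -90 + 18*G (m(W, G) = -(-18)*(G - 5) = -(-18)*(-5 + G) = -3*(30 - 6*G) = -90 + 18*G)
(a(z(-5*(-4))) + m(23, -498)) + 115711 = ((159 + (-5*(-4))²) + (-90 + 18*(-498))) + 115711 = ((159 + 20²) + (-90 - 8964)) + 115711 = ((159 + 400) - 9054) + 115711 = (559 - 9054) + 115711 = -8495 + 115711 = 107216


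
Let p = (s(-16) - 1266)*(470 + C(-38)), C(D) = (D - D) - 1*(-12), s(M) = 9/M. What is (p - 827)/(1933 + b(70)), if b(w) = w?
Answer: -4890481/16024 ≈ -305.20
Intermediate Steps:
C(D) = 12 (C(D) = 0 + 12 = 12)
p = -4883865/8 (p = (9/(-16) - 1266)*(470 + 12) = (9*(-1/16) - 1266)*482 = (-9/16 - 1266)*482 = -20265/16*482 = -4883865/8 ≈ -6.1048e+5)
(p - 827)/(1933 + b(70)) = (-4883865/8 - 827)/(1933 + 70) = -4890481/8/2003 = -4890481/8*1/2003 = -4890481/16024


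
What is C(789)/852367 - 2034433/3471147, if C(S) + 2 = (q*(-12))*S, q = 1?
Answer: -1766955315001/2958691154949 ≈ -0.59721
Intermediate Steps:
C(S) = -2 - 12*S (C(S) = -2 + (1*(-12))*S = -2 - 12*S)
C(789)/852367 - 2034433/3471147 = (-2 - 12*789)/852367 - 2034433/3471147 = (-2 - 9468)*(1/852367) - 2034433*1/3471147 = -9470*1/852367 - 2034433/3471147 = -9470/852367 - 2034433/3471147 = -1766955315001/2958691154949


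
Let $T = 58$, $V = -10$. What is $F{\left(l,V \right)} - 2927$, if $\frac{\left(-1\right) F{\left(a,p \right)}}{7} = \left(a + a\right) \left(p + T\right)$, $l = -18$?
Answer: $9169$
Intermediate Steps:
$F{\left(a,p \right)} = - 14 a \left(58 + p\right)$ ($F{\left(a,p \right)} = - 7 \left(a + a\right) \left(p + 58\right) = - 7 \cdot 2 a \left(58 + p\right) = - 14 a \left(58 + p\right)$)
$F{\left(l,V \right)} - 2927 = \left(-14\right) \left(-18\right) \left(58 - 10\right) - 2927 = \left(-14\right) \left(-18\right) 48 - 2927 = 12096 - 2927 = 9169$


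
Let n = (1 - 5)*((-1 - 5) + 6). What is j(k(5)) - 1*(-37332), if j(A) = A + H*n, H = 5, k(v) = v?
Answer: 37337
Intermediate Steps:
n = 0 (n = -4*(-6 + 6) = -4*0 = 0)
j(A) = A (j(A) = A + 5*0 = A + 0 = A)
j(k(5)) - 1*(-37332) = 5 - 1*(-37332) = 5 + 37332 = 37337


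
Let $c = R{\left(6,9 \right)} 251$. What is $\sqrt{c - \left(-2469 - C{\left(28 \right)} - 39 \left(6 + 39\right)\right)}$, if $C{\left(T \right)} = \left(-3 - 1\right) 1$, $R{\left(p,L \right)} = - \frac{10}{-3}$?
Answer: $\frac{\sqrt{45510}}{3} \approx 71.11$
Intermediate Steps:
$R{\left(p,L \right)} = \frac{10}{3}$ ($R{\left(p,L \right)} = \left(-10\right) \left(- \frac{1}{3}\right) = \frac{10}{3}$)
$C{\left(T \right)} = -4$ ($C{\left(T \right)} = \left(-4\right) 1 = -4$)
$c = \frac{2510}{3}$ ($c = \frac{10}{3} \cdot 251 = \frac{2510}{3} \approx 836.67$)
$\sqrt{c - \left(-2469 - C{\left(28 \right)} - 39 \left(6 + 39\right)\right)} = \sqrt{\frac{2510}{3} - \left(4 - 2469 - 39 \left(6 + 39\right)\right)} = \sqrt{\frac{2510}{3} - \left(-2465 - 1755\right)} = \sqrt{\frac{2510}{3} - -4220} = \sqrt{\frac{2510}{3} + \left(-4 + 4224\right)} = \sqrt{\frac{2510}{3} + 4220} = \sqrt{\frac{15170}{3}} = \frac{\sqrt{45510}}{3}$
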